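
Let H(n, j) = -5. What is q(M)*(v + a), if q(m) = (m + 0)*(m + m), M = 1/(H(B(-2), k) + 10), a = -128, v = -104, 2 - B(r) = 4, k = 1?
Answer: -464/25 ≈ -18.560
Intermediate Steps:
B(r) = -2 (B(r) = 2 - 1*4 = 2 - 4 = -2)
M = ⅕ (M = 1/(-5 + 10) = 1/5 = ⅕ ≈ 0.20000)
q(m) = 2*m² (q(m) = m*(2*m) = 2*m²)
q(M)*(v + a) = (2*(⅕)²)*(-104 - 128) = (2*(1/25))*(-232) = (2/25)*(-232) = -464/25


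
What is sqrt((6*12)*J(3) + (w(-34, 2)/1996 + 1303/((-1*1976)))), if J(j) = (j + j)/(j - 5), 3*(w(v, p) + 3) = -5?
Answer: I*sqrt(473957869349562)/1479036 ≈ 14.719*I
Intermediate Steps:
w(v, p) = -14/3 (w(v, p) = -3 + (1/3)*(-5) = -3 - 5/3 = -14/3)
J(j) = 2*j/(-5 + j) (J(j) = (2*j)/(-5 + j) = 2*j/(-5 + j))
sqrt((6*12)*J(3) + (w(-34, 2)/1996 + 1303/((-1*1976)))) = sqrt((6*12)*(2*3/(-5 + 3)) + (-14/3/1996 + 1303/((-1*1976)))) = sqrt(72*(2*3/(-2)) + (-14/3*1/1996 + 1303/(-1976))) = sqrt(72*(2*3*(-1/2)) + (-7/2994 + 1303*(-1/1976))) = sqrt(72*(-3) + (-7/2994 - 1303/1976)) = sqrt(-216 - 1957507/2958072) = sqrt(-640901059/2958072) = I*sqrt(473957869349562)/1479036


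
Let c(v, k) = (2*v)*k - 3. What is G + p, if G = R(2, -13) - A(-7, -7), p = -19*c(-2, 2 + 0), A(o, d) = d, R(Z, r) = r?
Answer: 203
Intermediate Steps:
c(v, k) = -3 + 2*k*v (c(v, k) = 2*k*v - 3 = -3 + 2*k*v)
p = 209 (p = -19*(-3 + 2*(2 + 0)*(-2)) = -19*(-3 + 2*2*(-2)) = -19*(-3 - 8) = -19*(-11) = 209)
G = -6 (G = -13 - 1*(-7) = -13 + 7 = -6)
G + p = -6 + 209 = 203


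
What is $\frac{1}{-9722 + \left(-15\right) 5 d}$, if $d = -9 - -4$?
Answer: $- \frac{1}{9347} \approx -0.00010699$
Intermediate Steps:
$d = -5$ ($d = -9 + 4 = -5$)
$\frac{1}{-9722 + \left(-15\right) 5 d} = \frac{1}{-9722 + \left(-15\right) 5 \left(-5\right)} = \frac{1}{-9722 - -375} = \frac{1}{-9722 + 375} = \frac{1}{-9347} = - \frac{1}{9347}$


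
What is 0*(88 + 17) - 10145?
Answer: -10145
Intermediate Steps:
0*(88 + 17) - 10145 = 0*105 - 10145 = 0 - 10145 = -10145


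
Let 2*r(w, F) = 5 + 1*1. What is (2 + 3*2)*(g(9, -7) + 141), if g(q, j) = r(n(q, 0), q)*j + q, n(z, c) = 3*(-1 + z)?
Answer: 1032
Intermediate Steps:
n(z, c) = -3 + 3*z
r(w, F) = 3 (r(w, F) = (5 + 1*1)/2 = (5 + 1)/2 = (1/2)*6 = 3)
g(q, j) = q + 3*j (g(q, j) = 3*j + q = q + 3*j)
(2 + 3*2)*(g(9, -7) + 141) = (2 + 3*2)*((9 + 3*(-7)) + 141) = (2 + 6)*((9 - 21) + 141) = 8*(-12 + 141) = 8*129 = 1032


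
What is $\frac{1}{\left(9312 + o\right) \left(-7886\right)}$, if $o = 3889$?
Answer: $- \frac{1}{104103086} \approx -9.6059 \cdot 10^{-9}$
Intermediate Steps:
$\frac{1}{\left(9312 + o\right) \left(-7886\right)} = \frac{1}{\left(9312 + 3889\right) \left(-7886\right)} = \frac{1}{13201} \left(- \frac{1}{7886}\right) = - \frac{1}{104103086}$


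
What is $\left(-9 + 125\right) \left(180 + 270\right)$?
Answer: $52200$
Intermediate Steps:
$\left(-9 + 125\right) \left(180 + 270\right) = 116 \cdot 450 = 52200$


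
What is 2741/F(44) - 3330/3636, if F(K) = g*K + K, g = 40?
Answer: 109971/182204 ≈ 0.60356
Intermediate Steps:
F(K) = 41*K (F(K) = 40*K + K = 41*K)
2741/F(44) - 3330/3636 = 2741/((41*44)) - 3330/3636 = 2741/1804 - 3330*1/3636 = 2741*(1/1804) - 185/202 = 2741/1804 - 185/202 = 109971/182204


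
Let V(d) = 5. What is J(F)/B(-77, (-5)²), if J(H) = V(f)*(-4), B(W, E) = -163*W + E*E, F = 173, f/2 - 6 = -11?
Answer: -5/3294 ≈ -0.0015179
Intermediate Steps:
f = -10 (f = 12 + 2*(-11) = 12 - 22 = -10)
B(W, E) = E² - 163*W (B(W, E) = -163*W + E² = E² - 163*W)
J(H) = -20 (J(H) = 5*(-4) = -20)
J(F)/B(-77, (-5)²) = -20/(((-5)²)² - 163*(-77)) = -20/(25² + 12551) = -20/(625 + 12551) = -20/13176 = -20*1/13176 = -5/3294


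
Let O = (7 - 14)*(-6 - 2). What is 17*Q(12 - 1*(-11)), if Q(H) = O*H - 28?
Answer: 21420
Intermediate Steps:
O = 56 (O = -7*(-8) = 56)
Q(H) = -28 + 56*H (Q(H) = 56*H - 28 = -28 + 56*H)
17*Q(12 - 1*(-11)) = 17*(-28 + 56*(12 - 1*(-11))) = 17*(-28 + 56*(12 + 11)) = 17*(-28 + 56*23) = 17*(-28 + 1288) = 17*1260 = 21420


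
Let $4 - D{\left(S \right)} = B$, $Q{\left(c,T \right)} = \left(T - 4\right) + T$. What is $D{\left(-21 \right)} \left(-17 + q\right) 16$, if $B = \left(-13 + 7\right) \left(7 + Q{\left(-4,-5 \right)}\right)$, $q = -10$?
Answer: $16416$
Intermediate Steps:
$Q{\left(c,T \right)} = -4 + 2 T$ ($Q{\left(c,T \right)} = \left(-4 + T\right) + T = -4 + 2 T$)
$B = 42$ ($B = \left(-13 + 7\right) \left(7 + \left(-4 + 2 \left(-5\right)\right)\right) = - 6 \left(7 - 14\right) = \left(-6\right) \left(-7\right) = 42$)
$D{\left(S \right)} = -38$ ($D{\left(S \right)} = 4 - 42 = -38$)
$D{\left(-21 \right)} \left(-17 + q\right) 16 = - 38 \left(-17 - 10\right) 16 = - 38 \left(\left(-27\right) 16\right) = \left(-38\right) \left(-432\right) = 16416$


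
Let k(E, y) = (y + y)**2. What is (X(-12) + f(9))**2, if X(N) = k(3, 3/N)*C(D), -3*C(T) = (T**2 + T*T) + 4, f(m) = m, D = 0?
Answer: 676/9 ≈ 75.111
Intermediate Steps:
C(T) = -4/3 - 2*T**2/3 (C(T) = -((T**2 + T*T) + 4)/3 = -((T**2 + T**2) + 4)/3 = -(2*T**2 + 4)/3 = -(4 + 2*T**2)/3 = -4/3 - 2*T**2/3)
k(E, y) = 4*y**2 (k(E, y) = (2*y)**2 = 4*y**2)
X(N) = -48/N**2 (X(N) = (4*(3/N)**2)*(-4/3 - 2/3*0**2) = (4*(9/N**2))*(-4/3 - 2/3*0) = (36/N**2)*(-4/3 + 0) = (36/N**2)*(-4/3) = -48/N**2)
(X(-12) + f(9))**2 = (-48/(-12)**2 + 9)**2 = (-48*1/144 + 9)**2 = (-1/3 + 9)**2 = (26/3)**2 = 676/9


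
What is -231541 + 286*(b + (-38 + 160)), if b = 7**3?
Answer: -98551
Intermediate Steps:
b = 343
-231541 + 286*(b + (-38 + 160)) = -231541 + 286*(343 + (-38 + 160)) = -231541 + 286*(343 + 122) = -231541 + 286*465 = -231541 + 132990 = -98551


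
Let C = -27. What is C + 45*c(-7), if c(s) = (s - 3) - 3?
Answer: -612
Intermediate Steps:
c(s) = -6 + s (c(s) = (-3 + s) - 3 = -6 + s)
C + 45*c(-7) = -27 + 45*(-6 - 7) = -27 + 45*(-13) = -27 - 585 = -612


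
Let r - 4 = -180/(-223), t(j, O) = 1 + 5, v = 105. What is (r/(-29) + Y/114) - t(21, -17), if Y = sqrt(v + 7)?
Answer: -39874/6467 + 2*sqrt(7)/57 ≈ -6.0729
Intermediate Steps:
t(j, O) = 6
r = 1072/223 (r = 4 - 180/(-223) = 4 - 180*(-1/223) = 4 + 180/223 = 1072/223 ≈ 4.8072)
Y = 4*sqrt(7) (Y = sqrt(105 + 7) = sqrt(112) = 4*sqrt(7) ≈ 10.583)
(r/(-29) + Y/114) - t(21, -17) = ((1072/223)/(-29) + (4*sqrt(7))/114) - 1*6 = ((1072/223)*(-1/29) + (4*sqrt(7))*(1/114)) - 6 = (-1072/6467 + 2*sqrt(7)/57) - 6 = -39874/6467 + 2*sqrt(7)/57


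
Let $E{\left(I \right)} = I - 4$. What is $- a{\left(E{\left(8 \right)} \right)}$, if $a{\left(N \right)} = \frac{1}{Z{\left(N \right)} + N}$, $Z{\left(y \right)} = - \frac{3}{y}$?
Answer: $- \frac{4}{13} \approx -0.30769$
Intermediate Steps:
$E{\left(I \right)} = -4 + I$ ($E{\left(I \right)} = I - 4 = -4 + I$)
$a{\left(N \right)} = \frac{1}{N - \frac{3}{N}}$ ($a{\left(N \right)} = \frac{1}{- \frac{3}{N} + N} = \frac{1}{N - \frac{3}{N}}$)
$- a{\left(E{\left(8 \right)} \right)} = - \frac{-4 + 8}{-3 + \left(-4 + 8\right)^{2}} = - \frac{4}{-3 + 4^{2}} = - \frac{4}{-3 + 16} = - \frac{4}{13}$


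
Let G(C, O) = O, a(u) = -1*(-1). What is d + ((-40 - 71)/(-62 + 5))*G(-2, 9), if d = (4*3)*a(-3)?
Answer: 561/19 ≈ 29.526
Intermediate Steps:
a(u) = 1
d = 12 (d = (4*3)*1 = 12*1 = 12)
d + ((-40 - 71)/(-62 + 5))*G(-2, 9) = 12 + ((-40 - 71)/(-62 + 5))*9 = 12 - 111/(-57)*9 = 12 - 111*(-1/57)*9 = 12 + (37/19)*9 = 12 + 333/19 = 561/19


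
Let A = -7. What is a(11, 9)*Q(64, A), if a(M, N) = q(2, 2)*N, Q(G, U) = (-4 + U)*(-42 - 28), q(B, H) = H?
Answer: 13860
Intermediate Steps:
Q(G, U) = 280 - 70*U (Q(G, U) = (-4 + U)*(-70) = 280 - 70*U)
a(M, N) = 2*N
a(11, 9)*Q(64, A) = (2*9)*(280 - 70*(-7)) = 18*(280 + 490) = 18*770 = 13860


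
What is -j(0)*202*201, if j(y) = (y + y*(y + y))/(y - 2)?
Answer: 0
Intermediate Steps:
j(y) = (y + 2*y²)/(-2 + y) (j(y) = (y + y*(2*y))/(-2 + y) = (y + 2*y²)/(-2 + y))
-j(0)*202*201 = -(0*(1 + 2*0)/(-2 + 0))*202*201 = -(0*(1 + 0)/(-2))*202*201 = -(0*(-½)*1)*202*201 = -0*202*201 = -0*201 = -1*0 = 0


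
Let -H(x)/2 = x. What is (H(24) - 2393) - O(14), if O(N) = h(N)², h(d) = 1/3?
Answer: -21970/9 ≈ -2441.1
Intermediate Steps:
H(x) = -2*x
h(d) = ⅓
O(N) = ⅑ (O(N) = (⅓)² = ⅑)
(H(24) - 2393) - O(14) = (-2*24 - 2393) - 1*⅑ = (-48 - 2393) - ⅑ = -2441 - ⅑ = -21970/9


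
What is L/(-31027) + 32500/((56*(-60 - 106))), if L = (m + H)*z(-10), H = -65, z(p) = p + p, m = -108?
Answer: -260135415/72106748 ≈ -3.6076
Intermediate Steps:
z(p) = 2*p
L = 3460 (L = (-108 - 65)*(2*(-10)) = -173*(-20) = 3460)
L/(-31027) + 32500/((56*(-60 - 106))) = 3460/(-31027) + 32500/((56*(-60 - 106))) = 3460*(-1/31027) + 32500/((56*(-166))) = -3460/31027 + 32500/(-9296) = -3460/31027 + 32500*(-1/9296) = -3460/31027 - 8125/2324 = -260135415/72106748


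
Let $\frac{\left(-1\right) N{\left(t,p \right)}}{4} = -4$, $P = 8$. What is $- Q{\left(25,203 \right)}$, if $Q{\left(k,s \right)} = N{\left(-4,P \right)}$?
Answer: $-16$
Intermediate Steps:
$N{\left(t,p \right)} = 16$ ($N{\left(t,p \right)} = \left(-4\right) \left(-4\right) = 16$)
$Q{\left(k,s \right)} = 16$
$- Q{\left(25,203 \right)} = \left(-1\right) 16 = -16$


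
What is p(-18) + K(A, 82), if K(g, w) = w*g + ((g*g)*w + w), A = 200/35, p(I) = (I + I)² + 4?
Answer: 221878/49 ≈ 4528.1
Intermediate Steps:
p(I) = 4 + 4*I² (p(I) = (2*I)² + 4 = 4*I² + 4 = 4 + 4*I²)
A = 40/7 (A = 200*(1/35) = 40/7 ≈ 5.7143)
K(g, w) = w + g*w + w*g² (K(g, w) = g*w + (g²*w + w) = g*w + (w*g² + w) = g*w + (w + w*g²) = w + g*w + w*g²)
p(-18) + K(A, 82) = (4 + 4*(-18)²) + 82*(1 + 40/7 + (40/7)²) = (4 + 4*324) + 82*(1 + 40/7 + 1600/49) = (4 + 1296) + 82*(1929/49) = 1300 + 158178/49 = 221878/49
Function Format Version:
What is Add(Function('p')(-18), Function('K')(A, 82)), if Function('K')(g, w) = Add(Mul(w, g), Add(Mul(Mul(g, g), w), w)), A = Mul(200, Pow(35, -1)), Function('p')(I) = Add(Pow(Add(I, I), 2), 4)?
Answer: Rational(221878, 49) ≈ 4528.1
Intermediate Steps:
Function('p')(I) = Add(4, Mul(4, Pow(I, 2))) (Function('p')(I) = Add(Pow(Mul(2, I), 2), 4) = Add(Mul(4, Pow(I, 2)), 4) = Add(4, Mul(4, Pow(I, 2))))
A = Rational(40, 7) (A = Mul(200, Rational(1, 35)) = Rational(40, 7) ≈ 5.7143)
Function('K')(g, w) = Add(w, Mul(g, w), Mul(w, Pow(g, 2))) (Function('K')(g, w) = Add(Mul(g, w), Add(Mul(Pow(g, 2), w), w)) = Add(Mul(g, w), Add(Mul(w, Pow(g, 2)), w)) = Add(Mul(g, w), Add(w, Mul(w, Pow(g, 2)))) = Add(w, Mul(g, w), Mul(w, Pow(g, 2))))
Add(Function('p')(-18), Function('K')(A, 82)) = Add(Add(4, Mul(4, Pow(-18, 2))), Mul(82, Add(1, Rational(40, 7), Pow(Rational(40, 7), 2)))) = Add(Add(4, Mul(4, 324)), Mul(82, Add(1, Rational(40, 7), Rational(1600, 49)))) = Add(Add(4, 1296), Mul(82, Rational(1929, 49))) = Add(1300, Rational(158178, 49)) = Rational(221878, 49)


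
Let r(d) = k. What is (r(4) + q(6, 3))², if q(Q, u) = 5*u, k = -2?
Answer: 169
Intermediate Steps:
r(d) = -2
(r(4) + q(6, 3))² = (-2 + 5*3)² = (-2 + 15)² = 13² = 169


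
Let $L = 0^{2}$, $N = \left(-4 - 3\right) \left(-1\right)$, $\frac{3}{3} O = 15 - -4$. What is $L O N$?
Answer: $0$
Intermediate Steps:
$O = 19$ ($O = 15 - -4 = 15 + 4 = 19$)
$N = 7$ ($N = \left(-7\right) \left(-1\right) = 7$)
$L = 0$
$L O N = 0 \cdot 19 \cdot 7 = 0 \cdot 7 = 0$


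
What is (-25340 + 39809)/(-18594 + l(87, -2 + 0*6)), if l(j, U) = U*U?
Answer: -1113/1430 ≈ -0.77832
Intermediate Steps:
l(j, U) = U²
(-25340 + 39809)/(-18594 + l(87, -2 + 0*6)) = (-25340 + 39809)/(-18594 + (-2 + 0*6)²) = 14469/(-18594 + (-2 + 0)²) = 14469/(-18594 + (-2)²) = 14469/(-18594 + 4) = 14469/(-18590) = 14469*(-1/18590) = -1113/1430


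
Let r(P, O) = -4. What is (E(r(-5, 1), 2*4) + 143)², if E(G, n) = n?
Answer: 22801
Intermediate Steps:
(E(r(-5, 1), 2*4) + 143)² = (2*4 + 143)² = (8 + 143)² = 151² = 22801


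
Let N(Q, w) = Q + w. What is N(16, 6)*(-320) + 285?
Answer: -6755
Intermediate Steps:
N(16, 6)*(-320) + 285 = (16 + 6)*(-320) + 285 = 22*(-320) + 285 = -7040 + 285 = -6755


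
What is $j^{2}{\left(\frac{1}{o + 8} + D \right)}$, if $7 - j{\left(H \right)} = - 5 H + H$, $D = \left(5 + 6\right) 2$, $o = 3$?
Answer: $\frac{1100401}{121} \approx 9094.2$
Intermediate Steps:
$D = 22$ ($D = 11 \cdot 2 = 22$)
$j{\left(H \right)} = 7 + 4 H$ ($j{\left(H \right)} = 7 - \left(- 5 H + H\right) = 7 - - 4 H = 7 + 4 H$)
$j^{2}{\left(\frac{1}{o + 8} + D \right)} = \left(7 + 4 \left(\frac{1}{3 + 8} + 22\right)\right)^{2} = \left(7 + 4 \left(\frac{1}{11} + 22\right)\right)^{2} = \left(7 + 4 \cdot \frac{243}{11}\right)^{2} = \left(7 + \frac{972}{11}\right)^{2} = \left(\frac{1049}{11}\right)^{2} = \frac{1100401}{121}$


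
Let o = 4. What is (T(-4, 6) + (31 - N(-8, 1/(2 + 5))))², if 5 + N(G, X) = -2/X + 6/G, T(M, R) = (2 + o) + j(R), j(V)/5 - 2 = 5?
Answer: 134689/16 ≈ 8418.1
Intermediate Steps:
j(V) = 35 (j(V) = 10 + 5*5 = 10 + 25 = 35)
T(M, R) = 41 (T(M, R) = (2 + 4) + 35 = 6 + 35 = 41)
N(G, X) = -5 - 2/X + 6/G (N(G, X) = -5 + (-2/X + 6/G) = -5 - 2/X + 6/G)
(T(-4, 6) + (31 - N(-8, 1/(2 + 5))))² = (41 + (31 - (-5 - 2/(1/(2 + 5)) + 6/(-8))))² = (41 + (31 - (-5 - 2/(1/7) + 6*(-⅛))))² = (41 + (31 - (-5 - 2/⅐ - ¾)))² = (41 + (31 - (-5 - 2*7 - ¾)))² = (41 + (31 - (-5 - 14 - ¾)))² = (41 + (31 - 1*(-79/4)))² = (41 + (31 + 79/4))² = (41 + 203/4)² = (367/4)² = 134689/16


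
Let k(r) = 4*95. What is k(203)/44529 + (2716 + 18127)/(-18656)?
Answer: -921028667/830733024 ≈ -1.1087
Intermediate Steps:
k(r) = 380
k(203)/44529 + (2716 + 18127)/(-18656) = 380/44529 + (2716 + 18127)/(-18656) = 380*(1/44529) + 20843*(-1/18656) = 380/44529 - 20843/18656 = -921028667/830733024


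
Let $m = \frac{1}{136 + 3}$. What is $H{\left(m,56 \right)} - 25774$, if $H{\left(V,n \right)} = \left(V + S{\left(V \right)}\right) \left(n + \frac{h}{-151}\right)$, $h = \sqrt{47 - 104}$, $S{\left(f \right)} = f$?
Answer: $- \frac{3582474}{139} - \frac{2 i \sqrt{57}}{20989} \approx -25773.0 - 0.00071941 i$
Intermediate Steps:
$m = \frac{1}{139} \approx 0.0071942$
$h = i \sqrt{57}$ ($h = \sqrt{-57} = i \sqrt{57} \approx 7.5498 i$)
$H{\left(V,n \right)} = 2 V \left(n - \frac{i \sqrt{57}}{151}\right)$ ($H{\left(V,n \right)} = \left(V + V\right) \left(n + \frac{i \sqrt{57}}{-151}\right) = 2 V \left(n + i \sqrt{57} \left(- \frac{1}{151}\right)\right) = 2 V \left(n - \frac{i \sqrt{57}}{151}\right)$)
$H{\left(m,56 \right)} - 25774 = \frac{2}{151} \cdot \frac{1}{139} \left(151 \cdot 56 - i \sqrt{57}\right) - 25774 = \frac{2}{151} \cdot \frac{1}{139} \left(8456 - i \sqrt{57}\right) - 25774 = \left(\frac{112}{139} - \frac{2 i \sqrt{57}}{20989}\right) - 25774 = - \frac{3582474}{139} - \frac{2 i \sqrt{57}}{20989}$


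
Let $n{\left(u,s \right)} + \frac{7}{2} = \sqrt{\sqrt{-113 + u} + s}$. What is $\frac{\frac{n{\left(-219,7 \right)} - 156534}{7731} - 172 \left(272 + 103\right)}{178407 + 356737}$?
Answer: $- \frac{997612075}{8274396528} + \frac{\sqrt{7 + 2 i \sqrt{83}}}{4137198264} \approx -0.12057 + 6.0474 \cdot 10^{-10} i$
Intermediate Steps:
$n{\left(u,s \right)} = - \frac{7}{2} + \sqrt{s + \sqrt{-113 + u}}$ ($n{\left(u,s \right)} = - \frac{7}{2} + \sqrt{\sqrt{-113 + u} + s} = - \frac{7}{2} + \sqrt{s + \sqrt{-113 + u}}$)
$\frac{\frac{n{\left(-219,7 \right)} - 156534}{7731} - 172 \left(272 + 103\right)}{178407 + 356737} = \frac{\frac{\left(- \frac{7}{2} + \sqrt{7 + \sqrt{-113 - 219}}\right) - 156534}{7731} - 172 \left(272 + 103\right)}{178407 + 356737} = \frac{\left(\left(- \frac{7}{2} + \sqrt{7 + \sqrt{-332}}\right) - 156534\right) \frac{1}{7731} - 64500}{535144} = \left(\left(\left(- \frac{7}{2} + \sqrt{7 + 2 i \sqrt{83}}\right) - 156534\right) \frac{1}{7731} - 64500\right) \frac{1}{535144} = \left(\left(- \frac{313075}{2} + \sqrt{7 + 2 i \sqrt{83}}\right) \frac{1}{7731} - 64500\right) \frac{1}{535144} = \left(\left(- \frac{313075}{15462} + \frac{\sqrt{7 + 2 i \sqrt{83}}}{7731}\right) - 64500\right) \frac{1}{535144} = \left(- \frac{997612075}{15462} + \frac{\sqrt{7 + 2 i \sqrt{83}}}{7731}\right) \frac{1}{535144} = - \frac{997612075}{8274396528} + \frac{\sqrt{7 + 2 i \sqrt{83}}}{4137198264}$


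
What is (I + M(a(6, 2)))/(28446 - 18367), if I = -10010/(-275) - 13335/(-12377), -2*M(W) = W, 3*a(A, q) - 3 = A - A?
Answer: 4576693/1247477830 ≈ 0.0036688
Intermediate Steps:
a(A, q) = 1 (a(A, q) = 1 + (A - A)/3 = 1 + (⅓)*0 = 1 + 0 = 1)
M(W) = -W/2
I = 2319289/61885 (I = -10010*(-1/275) - 13335*(-1/12377) = 182/5 + 13335/12377 = 2319289/61885 ≈ 37.477)
(I + M(a(6, 2)))/(28446 - 18367) = (2319289/61885 - ½*1)/(28446 - 18367) = (2319289/61885 - ½)/10079 = (4576693/123770)*(1/10079) = 4576693/1247477830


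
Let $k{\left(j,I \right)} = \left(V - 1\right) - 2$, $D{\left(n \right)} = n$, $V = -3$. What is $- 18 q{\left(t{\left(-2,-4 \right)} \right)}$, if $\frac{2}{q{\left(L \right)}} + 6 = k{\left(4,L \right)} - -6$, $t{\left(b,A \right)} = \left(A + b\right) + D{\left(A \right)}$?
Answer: $6$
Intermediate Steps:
$k{\left(j,I \right)} = -6$ ($k{\left(j,I \right)} = \left(-3 - 1\right) - 2 = -4 - 2 = -6$)
$t{\left(b,A \right)} = b + 2 A$ ($t{\left(b,A \right)} = \left(A + b\right) + A = b + 2 A$)
$q{\left(L \right)} = - \frac{1}{3}$ ($q{\left(L \right)} = \frac{2}{-6 - 0} = \frac{2}{-6 + \left(-6 + 6\right)} = \frac{2}{-6 + 0} = \frac{2}{-6} = 2 \left(- \frac{1}{6}\right) = - \frac{1}{3}$)
$- 18 q{\left(t{\left(-2,-4 \right)} \right)} = \left(-18\right) \left(- \frac{1}{3}\right) = 6$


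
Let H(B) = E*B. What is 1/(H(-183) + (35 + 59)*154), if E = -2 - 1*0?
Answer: 1/14842 ≈ 6.7376e-5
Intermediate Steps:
E = -2 (E = -2 + 0 = -2)
H(B) = -2*B
1/(H(-183) + (35 + 59)*154) = 1/(-2*(-183) + (35 + 59)*154) = 1/(366 + 94*154) = 1/(366 + 14476) = 1/14842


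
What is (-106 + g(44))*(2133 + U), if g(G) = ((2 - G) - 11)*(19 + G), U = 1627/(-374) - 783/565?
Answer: -309713859637/42262 ≈ -7.3284e+6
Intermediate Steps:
U = -1212097/211310 (U = 1627*(-1/374) - 783*1/565 = -1627/374 - 783/565 = -1212097/211310 ≈ -5.7361)
g(G) = (-9 - G)*(19 + G)
(-106 + g(44))*(2133 + U) = (-106 + (-171 - 1*44² - 28*44))*(2133 - 1212097/211310) = (-106 + (-171 - 1*1936 - 1232))*(449512133/211310) = (-106 + (-171 - 1936 - 1232))*(449512133/211310) = (-106 - 3339)*(449512133/211310) = -3445*449512133/211310 = -309713859637/42262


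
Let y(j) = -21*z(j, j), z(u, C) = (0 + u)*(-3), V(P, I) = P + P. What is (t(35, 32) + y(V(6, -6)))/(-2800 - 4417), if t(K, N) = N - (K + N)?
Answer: -103/1031 ≈ -0.099903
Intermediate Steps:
t(K, N) = -K (t(K, N) = N + (-K - N) = -K)
V(P, I) = 2*P
z(u, C) = -3*u (z(u, C) = u*(-3) = -3*u)
y(j) = 63*j (y(j) = -(-63)*j = 63*j)
(t(35, 32) + y(V(6, -6)))/(-2800 - 4417) = (-1*35 + 63*(2*6))/(-2800 - 4417) = (-35 + 63*12)/(-7217) = (-35 + 756)*(-1/7217) = 721*(-1/7217) = -103/1031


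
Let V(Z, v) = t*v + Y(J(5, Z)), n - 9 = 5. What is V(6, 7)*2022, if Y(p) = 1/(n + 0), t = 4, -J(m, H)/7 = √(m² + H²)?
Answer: 397323/7 ≈ 56760.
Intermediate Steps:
J(m, H) = -7*√(H² + m²) (J(m, H) = -7*√(m² + H²) = -7*√(H² + m²))
n = 14 (n = 9 + 5 = 14)
Y(p) = 1/14 (Y(p) = 1/(14 + 0) = 1/14)
V(Z, v) = 1/14 + 4*v (V(Z, v) = 4*v + 1/14 = 1/14 + 4*v)
V(6, 7)*2022 = (1/14 + 4*7)*2022 = (1/14 + 28)*2022 = (393/14)*2022 = 397323/7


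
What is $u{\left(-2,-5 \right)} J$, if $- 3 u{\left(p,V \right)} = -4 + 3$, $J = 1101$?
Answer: $367$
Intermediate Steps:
$u{\left(p,V \right)} = \frac{1}{3}$ ($u{\left(p,V \right)} = - \frac{-4 + 3}{3} = \left(- \frac{1}{3}\right) \left(-1\right) = \frac{1}{3}$)
$u{\left(-2,-5 \right)} J = \frac{1}{3} \cdot 1101 = 367$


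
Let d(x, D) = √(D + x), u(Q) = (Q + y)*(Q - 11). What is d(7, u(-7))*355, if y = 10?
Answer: 355*I*√47 ≈ 2433.8*I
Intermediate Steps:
u(Q) = (-11 + Q)*(10 + Q) (u(Q) = (Q + 10)*(Q - 11) = (10 + Q)*(-11 + Q) = (-11 + Q)*(10 + Q))
d(7, u(-7))*355 = √((-110 + (-7)² - 1*(-7)) + 7)*355 = √((-110 + 49 + 7) + 7)*355 = √(-54 + 7)*355 = √(-47)*355 = (I*√47)*355 = 355*I*√47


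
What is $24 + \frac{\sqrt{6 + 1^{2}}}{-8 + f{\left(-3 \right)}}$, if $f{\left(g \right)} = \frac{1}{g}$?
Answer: $24 - \frac{3 \sqrt{7}}{25} \approx 23.682$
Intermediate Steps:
$24 + \frac{\sqrt{6 + 1^{2}}}{-8 + f{\left(-3 \right)}} = 24 + \frac{\sqrt{6 + 1^{2}}}{-8 + \frac{1}{-3}} = 24 + \frac{\sqrt{6 + 1}}{-8 - \frac{1}{3}} = 24 + \frac{\sqrt{7}}{- \frac{25}{3}} = 24 + \sqrt{7} \left(- \frac{3}{25}\right) = 24 - \frac{3 \sqrt{7}}{25}$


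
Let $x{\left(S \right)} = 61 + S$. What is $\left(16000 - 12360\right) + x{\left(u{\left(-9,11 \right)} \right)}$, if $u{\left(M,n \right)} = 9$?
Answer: $3710$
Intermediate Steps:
$\left(16000 - 12360\right) + x{\left(u{\left(-9,11 \right)} \right)} = \left(16000 - 12360\right) + \left(61 + 9\right) = 3640 + 70 = 3710$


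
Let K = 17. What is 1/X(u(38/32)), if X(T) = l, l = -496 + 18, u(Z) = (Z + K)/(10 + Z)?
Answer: -1/478 ≈ -0.0020920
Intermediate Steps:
u(Z) = (17 + Z)/(10 + Z) (u(Z) = (Z + 17)/(10 + Z) = (17 + Z)/(10 + Z))
l = -478
X(T) = -478
1/X(u(38/32)) = 1/(-478) = -1/478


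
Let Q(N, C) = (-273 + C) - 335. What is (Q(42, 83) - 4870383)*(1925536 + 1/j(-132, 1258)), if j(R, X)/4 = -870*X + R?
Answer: -3422099119156604523/364864 ≈ -9.3791e+12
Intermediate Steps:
j(R, X) = -3480*X + 4*R (j(R, X) = 4*(-870*X + R) = 4*(R - 870*X) = -3480*X + 4*R)
Q(N, C) = -608 + C
(Q(42, 83) - 4870383)*(1925536 + 1/j(-132, 1258)) = ((-608 + 83) - 4870383)*(1925536 + 1/(-3480*1258 + 4*(-132))) = (-525 - 4870383)*(1925536 + 1/(-4377840 - 528)) = -4870908*(1925536 + 1/(-4378368)) = -4870908*(1925536 - 1/4378368) = -4870908*8430705205247/4378368 = -3422099119156604523/364864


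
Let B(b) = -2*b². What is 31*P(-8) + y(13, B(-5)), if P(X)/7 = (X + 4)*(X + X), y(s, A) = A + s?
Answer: 13851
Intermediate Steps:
P(X) = 14*X*(4 + X) (P(X) = 7*((X + 4)*(X + X)) = 7*((4 + X)*(2*X)) = 7*(2*X*(4 + X)) = 14*X*(4 + X))
31*P(-8) + y(13, B(-5)) = 31*(14*(-8)*(4 - 8)) + (-2*(-5)² + 13) = 31*(14*(-8)*(-4)) + (-2*25 + 13) = 31*448 + (-50 + 13) = 13888 - 37 = 13851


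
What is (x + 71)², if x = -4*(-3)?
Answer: 6889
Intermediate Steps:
x = 12
(x + 71)² = (12 + 71)² = 83² = 6889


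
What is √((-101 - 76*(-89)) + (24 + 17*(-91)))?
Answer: 2*√1285 ≈ 71.694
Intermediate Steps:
√((-101 - 76*(-89)) + (24 + 17*(-91))) = √((-101 + 6764) + (24 - 1547)) = √(6663 - 1523) = √5140 = 2*√1285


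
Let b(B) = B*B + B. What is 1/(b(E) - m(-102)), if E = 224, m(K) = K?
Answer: 1/50502 ≈ 1.9801e-5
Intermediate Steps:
b(B) = B + B**2 (b(B) = B**2 + B = B + B**2)
1/(b(E) - m(-102)) = 1/(224*(1 + 224) - 1*(-102)) = 1/(224*225 + 102) = 1/(50400 + 102) = 1/50502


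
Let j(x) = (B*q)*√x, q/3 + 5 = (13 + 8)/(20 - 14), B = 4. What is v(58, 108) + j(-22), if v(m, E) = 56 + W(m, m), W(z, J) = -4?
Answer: 52 - 18*I*√22 ≈ 52.0 - 84.427*I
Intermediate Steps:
q = -9/2 (q = -15 + 3*((13 + 8)/(20 - 14)) = -15 + 3*(21/6) = -15 + 3*(21*(⅙)) = -15 + 3*(7/2) = -15 + 21/2 = -9/2 ≈ -4.5000)
j(x) = -18*√x (j(x) = (4*(-9/2))*√x = -18*√x)
v(m, E) = 52 (v(m, E) = 56 - 4 = 52)
v(58, 108) + j(-22) = 52 - 18*I*√22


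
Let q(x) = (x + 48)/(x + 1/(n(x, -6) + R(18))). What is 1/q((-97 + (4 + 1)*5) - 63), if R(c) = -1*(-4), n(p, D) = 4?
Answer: 1079/696 ≈ 1.5503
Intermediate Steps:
R(c) = 4
q(x) = (48 + x)/(1/8 + x) (q(x) = (x + 48)/(x + 1/(4 + 4)) = (48 + x)/(x + 1/8) = (48 + x)/(1/8 + x))
1/q((-97 + (4 + 1)*5) - 63) = 1/(8*(48 + ((-97 + (4 + 1)*5) - 63))/(1 + 8*((-97 + (4 + 1)*5) - 63))) = 1/(8*(48 + ((-97 + 5*5) - 63))/(1 + 8*((-97 + 5*5) - 63))) = 1/(8*(48 + ((-97 + 25) - 63))/(1 + 8*((-97 + 25) - 63))) = 1/(8*(48 + (-72 - 63))/(1 + 8*(-72 - 63))) = 1/(8*(48 - 135)/(1 + 8*(-135))) = 1/(8*(-87)/(1 - 1080)) = 1/(8*(-87)/(-1079)) = 1/(8*(-1/1079)*(-87)) = 1/(696/1079) = 1079/696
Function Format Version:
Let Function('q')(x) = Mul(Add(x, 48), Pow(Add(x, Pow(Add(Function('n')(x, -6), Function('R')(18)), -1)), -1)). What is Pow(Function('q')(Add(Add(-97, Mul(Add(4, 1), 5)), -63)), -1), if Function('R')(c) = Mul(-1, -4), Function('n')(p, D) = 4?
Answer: Rational(1079, 696) ≈ 1.5503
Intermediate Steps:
Function('R')(c) = 4
Function('q')(x) = Mul(Pow(Add(Rational(1, 8), x), -1), Add(48, x)) (Function('q')(x) = Mul(Add(x, 48), Pow(Add(x, Pow(Add(4, 4), -1)), -1)) = Mul(Add(48, x), Pow(Add(x, Pow(8, -1)), -1)) = Mul(Add(48, x), Pow(Add(x, Rational(1, 8)), -1)) = Mul(Add(48, x), Pow(Add(Rational(1, 8), x), -1)) = Mul(Pow(Add(Rational(1, 8), x), -1), Add(48, x)))
Pow(Function('q')(Add(Add(-97, Mul(Add(4, 1), 5)), -63)), -1) = Pow(Mul(8, Pow(Add(1, Mul(8, Add(Add(-97, Mul(Add(4, 1), 5)), -63))), -1), Add(48, Add(Add(-97, Mul(Add(4, 1), 5)), -63))), -1) = Pow(Mul(8, Pow(Add(1, Mul(8, Add(Add(-97, Mul(5, 5)), -63))), -1), Add(48, Add(Add(-97, Mul(5, 5)), -63))), -1) = Pow(Mul(8, Pow(Add(1, Mul(8, Add(Add(-97, 25), -63))), -1), Add(48, Add(Add(-97, 25), -63))), -1) = Pow(Mul(8, Pow(Add(1, Mul(8, Add(-72, -63))), -1), Add(48, Add(-72, -63))), -1) = Pow(Mul(8, Pow(Add(1, Mul(8, -135)), -1), Add(48, -135)), -1) = Pow(Mul(8, Pow(Add(1, -1080), -1), -87), -1) = Pow(Mul(8, Pow(-1079, -1), -87), -1) = Pow(Mul(8, Rational(-1, 1079), -87), -1) = Pow(Rational(696, 1079), -1) = Rational(1079, 696)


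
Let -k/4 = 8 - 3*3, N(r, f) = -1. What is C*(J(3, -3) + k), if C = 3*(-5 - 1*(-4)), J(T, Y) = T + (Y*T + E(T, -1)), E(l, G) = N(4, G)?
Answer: 9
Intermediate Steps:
E(l, G) = -1
J(T, Y) = -1 + T + T*Y (J(T, Y) = T + (Y*T - 1) = T + (T*Y - 1) = T + (-1 + T*Y) = -1 + T + T*Y)
C = -3 (C = 3*(-5 + 4) = 3*(-1) = -3)
k = 4 (k = -4*(8 - 3*3) = -4*(8 - 1*9) = -4*(8 - 9) = -4*(-1) = 4)
C*(J(3, -3) + k) = -3*((-1 + 3 + 3*(-3)) + 4) = -3*((-1 + 3 - 9) + 4) = -3*(-7 + 4) = -3*(-3) = 9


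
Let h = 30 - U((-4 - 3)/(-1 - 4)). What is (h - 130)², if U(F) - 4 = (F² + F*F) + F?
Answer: 7469289/625 ≈ 11951.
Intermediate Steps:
U(F) = 4 + F + 2*F² (U(F) = 4 + ((F² + F*F) + F) = 4 + ((F² + F²) + F) = 4 + (2*F² + F) = 4 + (F + 2*F²) = 4 + F + 2*F²)
h = 517/25 (h = 30 - (4 + (-4 - 3)/(-1 - 4) + 2*((-4 - 3)/(-1 - 4))²) = 30 - (4 - 7/(-5) + 2*(-7/(-5))²) = 30 - (4 - 7*(-⅕) + 2*(-7*(-⅕))²) = 30 - (4 + 7/5 + 2*(7/5)²) = 30 - (4 + 7/5 + 2*(49/25)) = 30 - (4 + 7/5 + 98/25) = 30 - 1*233/25 = 30 - 233/25 = 517/25 ≈ 20.680)
(h - 130)² = (517/25 - 130)² = (-2733/25)² = 7469289/625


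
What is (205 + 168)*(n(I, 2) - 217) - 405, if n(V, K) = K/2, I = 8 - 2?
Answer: -80973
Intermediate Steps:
I = 6
n(V, K) = K/2 (n(V, K) = K*(½) = K/2)
(205 + 168)*(n(I, 2) - 217) - 405 = (205 + 168)*((½)*2 - 217) - 405 = 373*(1 - 217) - 405 = 373*(-216) - 405 = -80568 - 405 = -80973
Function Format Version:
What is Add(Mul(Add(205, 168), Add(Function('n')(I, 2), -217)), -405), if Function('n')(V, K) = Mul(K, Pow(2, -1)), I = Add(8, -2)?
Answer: -80973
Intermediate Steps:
I = 6
Function('n')(V, K) = Mul(Rational(1, 2), K) (Function('n')(V, K) = Mul(K, Rational(1, 2)) = Mul(Rational(1, 2), K))
Add(Mul(Add(205, 168), Add(Function('n')(I, 2), -217)), -405) = Add(Mul(Add(205, 168), Add(Mul(Rational(1, 2), 2), -217)), -405) = Add(Mul(373, Add(1, -217)), -405) = Add(Mul(373, -216), -405) = Add(-80568, -405) = -80973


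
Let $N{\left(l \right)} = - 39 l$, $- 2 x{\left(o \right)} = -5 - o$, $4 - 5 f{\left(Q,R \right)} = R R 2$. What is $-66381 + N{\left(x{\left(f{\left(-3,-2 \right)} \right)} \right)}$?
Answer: $- \frac{664629}{10} \approx -66463.0$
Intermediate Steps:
$f{\left(Q,R \right)} = \frac{4}{5} - \frac{2 R^{2}}{5}$ ($f{\left(Q,R \right)} = \frac{4}{5} - \frac{R R 2}{5} = \frac{4}{5} - \frac{R^{2} \cdot 2}{5} = \frac{4}{5} - \frac{2 R^{2}}{5}$)
$x{\left(o \right)} = \frac{5}{2} + \frac{o}{2}$ ($x{\left(o \right)} = - \frac{-5 - o}{2} = \frac{5}{2} + \frac{o}{2}$)
$-66381 + N{\left(x{\left(f{\left(-3,-2 \right)} \right)} \right)} = -66381 - 39 \left(\frac{5}{2} + \frac{\frac{4}{5} - \frac{2 \left(-2\right)^{2}}{5}}{2}\right) = -66381 - 39 \left(\frac{5}{2} + \frac{\frac{4}{5} - \frac{8}{5}}{2}\right) = -66381 - 39 \left(\frac{5}{2} + \frac{1}{2} \left(- \frac{4}{5}\right)\right) = -66381 - 39 \left(\frac{5}{2} - \frac{2}{5}\right) = -66381 - \frac{819}{10} = - \frac{664629}{10}$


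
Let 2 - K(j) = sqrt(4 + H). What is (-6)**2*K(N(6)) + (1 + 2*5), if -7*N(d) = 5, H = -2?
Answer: 83 - 36*sqrt(2) ≈ 32.088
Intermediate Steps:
N(d) = -5/7 (N(d) = -1/7*5 = -5/7)
K(j) = 2 - sqrt(2) (K(j) = 2 - sqrt(4 - 2) = 2 - sqrt(2))
(-6)**2*K(N(6)) + (1 + 2*5) = (-6)**2*(2 - sqrt(2)) + (1 + 2*5) = 36*(2 - sqrt(2)) + (1 + 10) = (72 - 36*sqrt(2)) + 11 = 83 - 36*sqrt(2)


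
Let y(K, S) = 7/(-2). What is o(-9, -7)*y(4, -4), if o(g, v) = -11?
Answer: 77/2 ≈ 38.500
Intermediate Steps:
y(K, S) = -7/2 (y(K, S) = 7*(-½) = -7/2)
o(-9, -7)*y(4, -4) = -11*(-7/2) = 77/2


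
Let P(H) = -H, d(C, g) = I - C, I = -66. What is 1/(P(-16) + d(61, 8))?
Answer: -1/111 ≈ -0.0090090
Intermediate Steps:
d(C, g) = -66 - C
1/(P(-16) + d(61, 8)) = 1/(-1*(-16) + (-66 - 1*61)) = 1/(16 + (-66 - 61)) = 1/(16 - 127) = 1/(-111) = -1/111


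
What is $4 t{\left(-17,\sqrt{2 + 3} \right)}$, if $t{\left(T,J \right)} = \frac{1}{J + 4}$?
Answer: $\frac{16}{11} - \frac{4 \sqrt{5}}{11} \approx 0.64143$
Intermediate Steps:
$t{\left(T,J \right)} = \frac{1}{4 + J}$
$4 t{\left(-17,\sqrt{2 + 3} \right)} = \frac{4}{4 + \sqrt{2 + 3}} = \frac{4}{4 + \sqrt{5}}$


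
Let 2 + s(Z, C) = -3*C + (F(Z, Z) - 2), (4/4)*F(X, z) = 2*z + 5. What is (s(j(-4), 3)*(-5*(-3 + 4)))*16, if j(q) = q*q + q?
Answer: -1280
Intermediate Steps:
F(X, z) = 5 + 2*z (F(X, z) = 2*z + 5 = 5 + 2*z)
j(q) = q + q**2 (j(q) = q**2 + q = q + q**2)
s(Z, C) = 1 - 3*C + 2*Z (s(Z, C) = -2 + (-3*C + ((5 + 2*Z) - 2)) = -2 + (-3*C + (3 + 2*Z)) = -2 + (3 - 3*C + 2*Z) = 1 - 3*C + 2*Z)
(s(j(-4), 3)*(-5*(-3 + 4)))*16 = ((1 - 3*3 + 2*(-4*(1 - 4)))*(-5*(-3 + 4)))*16 = ((1 - 9 + 2*(-4*(-3)))*(-5*1))*16 = ((1 - 9 + 2*12)*(-5))*16 = ((1 - 9 + 24)*(-5))*16 = (16*(-5))*16 = -80*16 = -1280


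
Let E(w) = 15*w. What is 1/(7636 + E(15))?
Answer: 1/7861 ≈ 0.00012721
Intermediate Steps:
1/(7636 + E(15)) = 1/(7636 + 15*15) = 1/(7636 + 225) = 1/7861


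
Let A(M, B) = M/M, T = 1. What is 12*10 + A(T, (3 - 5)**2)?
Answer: 121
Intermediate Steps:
A(M, B) = 1
12*10 + A(T, (3 - 5)**2) = 12*10 + 1 = 120 + 1 = 121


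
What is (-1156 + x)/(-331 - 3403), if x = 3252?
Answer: -1048/1867 ≈ -0.56133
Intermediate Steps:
(-1156 + x)/(-331 - 3403) = (-1156 + 3252)/(-331 - 3403) = 2096/(-3734) = 2096*(-1/3734) = -1048/1867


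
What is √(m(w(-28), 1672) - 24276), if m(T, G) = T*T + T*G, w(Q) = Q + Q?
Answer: 2*I*√28693 ≈ 338.78*I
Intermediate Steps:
w(Q) = 2*Q
m(T, G) = T² + G*T
√(m(w(-28), 1672) - 24276) = √((2*(-28))*(1672 + 2*(-28)) - 24276) = √(-56*(1672 - 56) - 24276) = √(-56*1616 - 24276) = √(-90496 - 24276) = √(-114772) = 2*I*√28693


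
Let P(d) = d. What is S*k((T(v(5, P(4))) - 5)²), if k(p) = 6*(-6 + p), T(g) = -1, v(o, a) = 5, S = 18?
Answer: 3240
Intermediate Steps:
k(p) = -36 + 6*p
S*k((T(v(5, P(4))) - 5)²) = 18*(-36 + 6*(-1 - 5)²) = 18*(-36 + 6*(-6)²) = 18*(-36 + 6*36) = 18*(-36 + 216) = 18*180 = 3240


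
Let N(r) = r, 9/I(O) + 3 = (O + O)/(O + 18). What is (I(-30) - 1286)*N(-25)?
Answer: 64075/2 ≈ 32038.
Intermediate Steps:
I(O) = 9/(-3 + 2*O/(18 + O)) (I(O) = 9/(-3 + (O + O)/(O + 18)) = 9/(-3 + (2*O)/(18 + O)) = 9/(-3 + 2*O/(18 + O)))
(I(-30) - 1286)*N(-25) = (9*(-18 - 1*(-30))/(54 - 30) - 1286)*(-25) = (9*(-18 + 30)/24 - 1286)*(-25) = (9*(1/24)*12 - 1286)*(-25) = (9/2 - 1286)*(-25) = -2563/2*(-25) = 64075/2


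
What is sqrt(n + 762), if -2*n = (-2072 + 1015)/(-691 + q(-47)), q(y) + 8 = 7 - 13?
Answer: sqrt(1513441830)/1410 ≈ 27.591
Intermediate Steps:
q(y) = -14 (q(y) = -8 + (7 - 13) = -8 - 6 = -14)
n = -1057/1410 (n = -(-2072 + 1015)/(2*(-691 - 14)) = -(-1057)/(2*(-705)) = -(-1057)*(-1)/(2*705) = -1/2*1057/705 = -1057/1410 ≈ -0.74965)
sqrt(n + 762) = sqrt(-1057/1410 + 762) = sqrt(1073363/1410) = sqrt(1513441830)/1410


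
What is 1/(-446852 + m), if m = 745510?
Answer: 1/298658 ≈ 3.3483e-6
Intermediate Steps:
1/(-446852 + m) = 1/(-446852 + 745510) = 1/298658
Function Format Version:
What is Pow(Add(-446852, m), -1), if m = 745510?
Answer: Rational(1, 298658) ≈ 3.3483e-6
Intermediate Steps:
Pow(Add(-446852, m), -1) = Pow(Add(-446852, 745510), -1) = Pow(298658, -1) = Rational(1, 298658)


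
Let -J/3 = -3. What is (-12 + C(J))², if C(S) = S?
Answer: 9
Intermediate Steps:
J = 9 (J = -3*(-3) = 9)
(-12 + C(J))² = (-12 + 9)² = (-3)² = 9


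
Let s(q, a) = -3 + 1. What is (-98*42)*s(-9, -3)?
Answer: 8232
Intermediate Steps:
s(q, a) = -2
(-98*42)*s(-9, -3) = -98*42*(-2) = -4116*(-2) = 8232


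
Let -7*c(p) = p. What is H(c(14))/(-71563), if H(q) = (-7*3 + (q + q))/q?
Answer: -25/143126 ≈ -0.00017467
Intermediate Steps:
c(p) = -p/7
H(q) = (-21 + 2*q)/q
H(c(14))/(-71563) = (2 - 21/((-⅐*14)))/(-71563) = (2 - 21/(-2))*(-1/71563) = (2 - 21*(-½))*(-1/71563) = (2 + 21/2)*(-1/71563) = (25/2)*(-1/71563) = -25/143126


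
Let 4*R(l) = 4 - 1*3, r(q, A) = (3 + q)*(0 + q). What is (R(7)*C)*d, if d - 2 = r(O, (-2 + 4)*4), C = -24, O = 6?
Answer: -336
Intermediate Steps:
r(q, A) = q*(3 + q) (r(q, A) = (3 + q)*q = q*(3 + q))
R(l) = 1/4 (R(l) = (4 - 1*3)/4 = (4 - 3)/4 = (1/4)*1 = 1/4)
d = 56 (d = 2 + 6*(3 + 6) = 2 + 6*9 = 2 + 54 = 56)
(R(7)*C)*d = ((1/4)*(-24))*56 = -6*56 = -336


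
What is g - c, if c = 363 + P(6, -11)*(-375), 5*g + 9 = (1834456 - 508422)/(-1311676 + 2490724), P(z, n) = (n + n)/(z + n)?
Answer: 3788944241/2947620 ≈ 1285.4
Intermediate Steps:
P(z, n) = 2*n/(n + z) (P(z, n) = (2*n)/(n + z) = 2*n/(n + z))
g = -4642699/2947620 (g = -9/5 + ((1834456 - 508422)/(-1311676 + 2490724))/5 = -9/5 + (1326034/1179048)/5 = -9/5 + (1326034*(1/1179048))/5 = -9/5 + (⅕)*(663017/589524) = -9/5 + 663017/2947620 = -4642699/2947620 ≈ -1.5751)
c = -1287 (c = 363 + (2*(-11)/(-11 + 6))*(-375) = 363 + (2*(-11)/(-5))*(-375) = 363 + (2*(-11)*(-⅕))*(-375) = 363 + (22/5)*(-375) = 363 - 1650 = -1287)
g - c = -4642699/2947620 - 1*(-1287) = -4642699/2947620 + 1287 = 3788944241/2947620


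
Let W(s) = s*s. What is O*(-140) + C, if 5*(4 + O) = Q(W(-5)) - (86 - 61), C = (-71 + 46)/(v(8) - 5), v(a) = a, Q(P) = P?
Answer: 1655/3 ≈ 551.67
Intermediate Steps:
W(s) = s²
C = -25/3 (C = (-71 + 46)/(8 - 5) = -25/3 ≈ -8.3333)
O = -4 (O = -4 + ((-5)² - (86 - 61))/5 = -4 + (25 - 1*25)/5 = -4 + (25 - 25)/5 = -4 + (⅕)*0 = -4 + 0 = -4)
O*(-140) + C = -4*(-140) - 25/3 = 560 - 25/3 = 1655/3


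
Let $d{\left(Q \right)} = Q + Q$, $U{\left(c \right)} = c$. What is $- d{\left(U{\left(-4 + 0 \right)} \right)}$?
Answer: $8$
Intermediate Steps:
$d{\left(Q \right)} = 2 Q$
$- d{\left(U{\left(-4 + 0 \right)} \right)} = - 2 \left(-4 + 0\right) = - 2 \left(-4\right) = \left(-1\right) \left(-8\right) = 8$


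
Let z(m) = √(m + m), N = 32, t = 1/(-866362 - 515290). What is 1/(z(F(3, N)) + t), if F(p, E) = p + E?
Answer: 1381652/133627357437279 + 1908962249104*√70/133627357437279 ≈ 0.11952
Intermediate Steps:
t = -1/1381652 (t = 1/(-1381652) = -1/1381652 ≈ -7.2377e-7)
F(p, E) = E + p
z(m) = √2*√m (z(m) = √(2*m) = √2*√m)
1/(z(F(3, N)) + t) = 1/(√2*√(32 + 3) - 1/1381652) = 1/(√2*√35 - 1/1381652) = 1/(√70 - 1/1381652) = 1/(-1/1381652 + √70)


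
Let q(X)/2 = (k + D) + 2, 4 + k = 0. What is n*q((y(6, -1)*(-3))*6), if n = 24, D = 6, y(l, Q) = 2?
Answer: 192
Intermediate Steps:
k = -4 (k = -4 + 0 = -4)
q(X) = 8 (q(X) = 2*((-4 + 6) + 2) = 2*(2 + 2) = 2*4 = 8)
n*q((y(6, -1)*(-3))*6) = 24*8 = 192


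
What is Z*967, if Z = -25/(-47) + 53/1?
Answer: 2432972/47 ≈ 51765.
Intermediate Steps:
Z = 2516/47 (Z = -25*(-1/47) + 53*1 = 25/47 + 53 = 2516/47 ≈ 53.532)
Z*967 = (2516/47)*967 = 2432972/47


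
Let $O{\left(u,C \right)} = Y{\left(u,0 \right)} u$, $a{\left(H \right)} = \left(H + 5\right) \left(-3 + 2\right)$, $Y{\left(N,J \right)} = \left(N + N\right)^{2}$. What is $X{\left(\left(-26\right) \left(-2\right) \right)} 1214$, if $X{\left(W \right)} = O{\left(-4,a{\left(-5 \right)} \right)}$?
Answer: $-310784$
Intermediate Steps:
$Y{\left(N,J \right)} = 4 N^{2}$ ($Y{\left(N,J \right)} = \left(2 N\right)^{2} = 4 N^{2}$)
$a{\left(H \right)} = -5 - H$ ($a{\left(H \right)} = \left(5 + H\right) \left(-1\right) = -5 - H$)
$O{\left(u,C \right)} = 4 u^{3}$ ($O{\left(u,C \right)} = 4 u^{2} u = 4 u^{3}$)
$X{\left(W \right)} = -256$ ($X{\left(W \right)} = 4 \left(-4\right)^{3} = 4 \left(-64\right) = -256$)
$X{\left(\left(-26\right) \left(-2\right) \right)} 1214 = \left(-256\right) 1214 = -310784$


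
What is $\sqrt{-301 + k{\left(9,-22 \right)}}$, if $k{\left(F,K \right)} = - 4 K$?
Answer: $i \sqrt{213} \approx 14.595 i$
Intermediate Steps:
$\sqrt{-301 + k{\left(9,-22 \right)}} = \sqrt{-301 - -88} = \sqrt{-301 + 88} = \sqrt{-213} = i \sqrt{213}$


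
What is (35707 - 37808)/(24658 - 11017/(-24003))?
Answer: -50430303/591876991 ≈ -0.085204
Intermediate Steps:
(35707 - 37808)/(24658 - 11017/(-24003)) = -2101/(24658 - 11017*(-1/24003)) = -2101/(24658 + 11017/24003) = -2101/591876991/24003 = -2101*24003/591876991 = -50430303/591876991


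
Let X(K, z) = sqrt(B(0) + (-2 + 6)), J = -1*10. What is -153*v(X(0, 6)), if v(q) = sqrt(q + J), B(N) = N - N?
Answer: -306*I*sqrt(2) ≈ -432.75*I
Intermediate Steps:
B(N) = 0
J = -10
X(K, z) = 2 (X(K, z) = sqrt(0 + (-2 + 6)) = sqrt(0 + 4) = sqrt(4) = 2)
v(q) = sqrt(-10 + q) (v(q) = sqrt(q - 10) = sqrt(-10 + q))
-153*v(X(0, 6)) = -153*sqrt(-10 + 2) = -306*I*sqrt(2)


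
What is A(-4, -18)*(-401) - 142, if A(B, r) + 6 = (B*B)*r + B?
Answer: 119356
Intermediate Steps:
A(B, r) = -6 + B + r*B² (A(B, r) = -6 + ((B*B)*r + B) = -6 + (B²*r + B) = -6 + (r*B² + B) = -6 + (B + r*B²) = -6 + B + r*B²)
A(-4, -18)*(-401) - 142 = (-6 - 4 - 18*(-4)²)*(-401) - 142 = (-6 - 4 - 18*16)*(-401) - 142 = (-6 - 4 - 288)*(-401) - 142 = -298*(-401) - 142 = 119498 - 142 = 119356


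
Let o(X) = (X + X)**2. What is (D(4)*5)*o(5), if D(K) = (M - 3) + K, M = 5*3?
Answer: 8000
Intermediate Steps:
M = 15
o(X) = 4*X**2 (o(X) = (2*X)**2 = 4*X**2)
D(K) = 12 + K (D(K) = (15 - 3) + K = 12 + K)
(D(4)*5)*o(5) = ((12 + 4)*5)*(4*5**2) = (16*5)*(4*25) = 80*100 = 8000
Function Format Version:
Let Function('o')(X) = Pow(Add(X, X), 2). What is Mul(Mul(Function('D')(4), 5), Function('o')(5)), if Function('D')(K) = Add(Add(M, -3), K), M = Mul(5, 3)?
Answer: 8000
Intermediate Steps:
M = 15
Function('o')(X) = Mul(4, Pow(X, 2)) (Function('o')(X) = Pow(Mul(2, X), 2) = Mul(4, Pow(X, 2)))
Function('D')(K) = Add(12, K) (Function('D')(K) = Add(Add(15, -3), K) = Add(12, K))
Mul(Mul(Function('D')(4), 5), Function('o')(5)) = Mul(Mul(Add(12, 4), 5), Mul(4, Pow(5, 2))) = Mul(Mul(16, 5), Mul(4, 25)) = Mul(80, 100) = 8000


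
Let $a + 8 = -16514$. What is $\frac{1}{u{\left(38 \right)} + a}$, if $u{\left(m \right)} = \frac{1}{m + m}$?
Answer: $- \frac{76}{1255671} \approx -6.0525 \cdot 10^{-5}$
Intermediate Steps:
$a = -16522$ ($a = -8 - 16514 = -16522$)
$u{\left(m \right)} = \frac{1}{2 m}$
$\frac{1}{u{\left(38 \right)} + a} = \frac{1}{\frac{1}{2 \cdot 38} - 16522} = \frac{1}{\frac{1}{2} \cdot \frac{1}{38} - 16522} = \frac{1}{\frac{1}{76} - 16522} = \frac{1}{- \frac{1255671}{76}} = - \frac{76}{1255671}$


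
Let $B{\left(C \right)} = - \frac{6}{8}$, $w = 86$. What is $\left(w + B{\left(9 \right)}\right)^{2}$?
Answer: $\frac{116281}{16} \approx 7267.6$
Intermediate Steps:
$B{\left(C \right)} = - \frac{3}{4}$ ($B{\left(C \right)} = \left(-6\right) \frac{1}{8} = - \frac{3}{4}$)
$\left(w + B{\left(9 \right)}\right)^{2} = \left(86 - \frac{3}{4}\right)^{2} = \left(\frac{341}{4}\right)^{2} = \frac{116281}{16}$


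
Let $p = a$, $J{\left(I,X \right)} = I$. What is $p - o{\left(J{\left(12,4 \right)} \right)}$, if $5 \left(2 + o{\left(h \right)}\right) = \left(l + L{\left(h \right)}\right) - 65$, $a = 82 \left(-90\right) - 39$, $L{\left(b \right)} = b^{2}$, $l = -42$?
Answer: $- \frac{37122}{5} \approx -7424.4$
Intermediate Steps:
$a = -7419$ ($a = -7380 - 39 = -7419$)
$p = -7419$
$o{\left(h \right)} = - \frac{117}{5} + \frac{h^{2}}{5}$ ($o{\left(h \right)} = -2 + \frac{\left(-42 + h^{2}\right) - 65}{5} = -2 + \frac{-107 + h^{2}}{5} = -2 + \left(- \frac{107}{5} + \frac{h^{2}}{5}\right) = - \frac{117}{5} + \frac{h^{2}}{5}$)
$p - o{\left(J{\left(12,4 \right)} \right)} = -7419 - \left(- \frac{117}{5} + \frac{12^{2}}{5}\right) = -7419 - \left(- \frac{117}{5} + \frac{1}{5} \cdot 144\right) = -7419 - \left(- \frac{117}{5} + \frac{144}{5}\right) = -7419 - \frac{27}{5} = - \frac{37122}{5}$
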